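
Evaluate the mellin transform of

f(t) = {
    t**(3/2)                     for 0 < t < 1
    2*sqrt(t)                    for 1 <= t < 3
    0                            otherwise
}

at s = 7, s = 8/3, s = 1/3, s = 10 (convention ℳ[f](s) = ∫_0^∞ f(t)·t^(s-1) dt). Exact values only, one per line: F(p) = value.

summing 2 kernel integrals split by 1 yields ℳ[f](s)
∫ t**(3/2)·t^(s-1) over [0, 1)
between 1 and 3 the integrand is 2*sqrt(t)·t^(s-1)

F(7) = -38/255 + 2916*sqrt(3)/5
F(8/3) = -186/475 + 324*3**(1/6)/19
F(1/3) = -102/55 + 12*3**(5/6)/5
F(10) = -50/483 + 78732*sqrt(3)/7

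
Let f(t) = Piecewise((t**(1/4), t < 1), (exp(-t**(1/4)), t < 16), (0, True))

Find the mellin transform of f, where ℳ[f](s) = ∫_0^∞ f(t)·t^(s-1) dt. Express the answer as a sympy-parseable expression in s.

invert the power substitution to get sqrt(t) on [0, 1); exp(-sqrt(t)) on [1, 4)
back out the power substitution: t on [0, 1); exp(-t) on [1, 2)
decompose at 1; ℳ[f](s) sums the 2 pieces' integrals
∫ t**(1/4)·t^(s-1) over [0, 1)
segment 1 to 16 holds exp(-t**(1/4)); add its integral

4*((4*s + 1)*uppergamma(4*s, 1) - (4*s + 1)*uppergamma(4*s, 2) + 1)/(4*s + 1)
  Re(s) > -1/4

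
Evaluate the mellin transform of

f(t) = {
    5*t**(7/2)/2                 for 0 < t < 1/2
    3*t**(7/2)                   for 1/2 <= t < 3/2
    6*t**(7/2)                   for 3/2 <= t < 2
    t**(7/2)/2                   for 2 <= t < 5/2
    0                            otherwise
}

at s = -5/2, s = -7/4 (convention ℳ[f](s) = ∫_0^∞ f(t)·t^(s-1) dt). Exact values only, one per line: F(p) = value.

F(-5/2) = 15/2
F(-7/4) = 2**(1/4)*(-18*3**(3/4) - 1 + 5*5**(3/4) + 88*sqrt(2))/14

integrate the 4 segments split at 1/2, 3/2, 2, then add the results
over [0, 1/2), the kernel integral of 5*t**(7/2)/2 enters the sum
piece [1/2, 3/2): integrate 3*t**(7/2) against the kernel
the [3/2, 2) slice contributes ∫ 6*t**(7/2)·t^(s-1) dt
piece [2, 5/2): integrate t**(7/2)/2 against the kernel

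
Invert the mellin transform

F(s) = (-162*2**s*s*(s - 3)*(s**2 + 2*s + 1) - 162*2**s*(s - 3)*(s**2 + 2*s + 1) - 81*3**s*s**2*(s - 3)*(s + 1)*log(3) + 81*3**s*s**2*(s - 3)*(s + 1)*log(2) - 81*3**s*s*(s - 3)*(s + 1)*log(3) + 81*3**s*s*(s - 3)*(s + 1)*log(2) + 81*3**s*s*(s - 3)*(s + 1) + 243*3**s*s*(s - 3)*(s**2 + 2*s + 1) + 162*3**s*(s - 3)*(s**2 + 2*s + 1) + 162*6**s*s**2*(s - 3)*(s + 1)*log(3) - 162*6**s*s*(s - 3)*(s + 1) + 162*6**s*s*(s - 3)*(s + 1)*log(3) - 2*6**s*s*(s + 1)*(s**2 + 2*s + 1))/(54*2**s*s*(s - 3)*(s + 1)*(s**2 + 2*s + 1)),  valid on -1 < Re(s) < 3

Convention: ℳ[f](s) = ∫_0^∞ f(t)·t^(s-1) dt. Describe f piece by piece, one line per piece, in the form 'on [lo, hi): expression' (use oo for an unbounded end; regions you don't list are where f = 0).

summing 4 kernel integrals split by 1, 3/2, 3 yields ℳ[f](s)
∫ t·t^(s-1) over [0, 1)
on [1, 3/2): add ∫ (t + 3)·t^(s-1) dt
piece [3/2, 3): integrate t*log(t) against the kernel
segment 3 to ∞ holds t**(-3); add its integral

on [0, 1): t
on [1, 3/2): t + 3
on [3/2, 3): t*log(t)
on [3, oo): t**(-3)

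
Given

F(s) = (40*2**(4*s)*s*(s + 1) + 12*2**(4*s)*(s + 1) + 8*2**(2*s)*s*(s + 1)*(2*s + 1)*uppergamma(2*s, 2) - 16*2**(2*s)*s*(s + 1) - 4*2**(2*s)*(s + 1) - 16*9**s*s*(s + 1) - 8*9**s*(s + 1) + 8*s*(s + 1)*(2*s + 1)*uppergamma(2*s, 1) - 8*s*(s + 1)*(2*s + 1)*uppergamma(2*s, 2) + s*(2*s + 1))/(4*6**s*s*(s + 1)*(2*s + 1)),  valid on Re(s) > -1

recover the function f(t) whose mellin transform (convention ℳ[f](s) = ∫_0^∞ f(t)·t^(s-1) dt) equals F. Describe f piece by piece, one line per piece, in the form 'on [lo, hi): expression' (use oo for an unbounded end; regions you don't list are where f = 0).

remove the common scale on t first: t on [0, 1/4); exp(-2*sqrt(t)) on [1/4, 1); sqrt(t) + 1 on [1, 9/4); …
undo the power substitution: t**2 on [0, 1/2); exp(-2*t) on [1/2, 1); t + 1 on [1, 3/2); …
linearity at 1/6, 2/3, 3/2, 8/3 turns ℳ[f](s) into 5 summed integrals
between 0 and 1/6 the integrand is 3*t/2·t^(s-1)
[1/6, 2/3) adds the kernel integral of exp(-sqrt(6)*sqrt(t))
over [2/3, 3/2), the kernel integral of (sqrt(6)*sqrt(t)/2 + 1) enters the sum
over [3/2, 8/3), the kernel integral of (sqrt(6)*sqrt(t)/2 + 3) enters the sum
on [8/3, ∞) integrate f = exp(-sqrt(6)*sqrt(t)/2) against the kernel

on [0, 1/6): 3*t/2
on [1/6, 2/3): exp(-sqrt(6)*sqrt(t))
on [2/3, 3/2): sqrt(6)*sqrt(t)/2 + 1
on [3/2, 8/3): sqrt(6)*sqrt(t)/2 + 3
on [8/3, oo): exp(-sqrt(6)*sqrt(t)/2)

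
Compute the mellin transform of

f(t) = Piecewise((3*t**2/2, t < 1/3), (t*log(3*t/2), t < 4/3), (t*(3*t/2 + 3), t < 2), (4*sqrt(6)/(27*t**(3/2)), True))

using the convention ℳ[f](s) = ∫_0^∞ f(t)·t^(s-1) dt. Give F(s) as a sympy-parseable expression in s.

peel off the shared t-power: 3*t/2 on [0, 1/3); log(3*t/2) on [1/3, 4/3); 3*t/2 + 3 on [4/3, 2); …
the common scale on t comes off first: t on [0, 1/2); log(t) on [1/2, 2); t + 3 on [2, 3); …
cuts at 1/3, 4/3, 2: linearity sums the 4 kernel integrals
segment [0, 1/3) carries 3*t**2/2; integrate it
between 1/3 and 4/3 the integrand is t*log(3*t/2)·t^(s-1)
segment [4/3, 2) carries t*(3*t/2 + 3); integrate it
on [2, ∞): add ∫ 4*sqrt(6)/(27*t**(3/2))·t^(s-1) dt

(360*2**(2*s)*(3 - 2*s)*(s + 1)**2 + 72*2**(2*s)*(s + 1)*(s + 2)*(2*s - 3)*log(2) - 216*2**(2*s)*(s + 1)*(2*s - 3) - 72*2**(2*s)*(s + 2)*(2*s - 3) - 8*sqrt(3)*6**s*(s + 1)**2*(s + 2) + 648*6**s*(s + 1)**2*(2*s - 3) + 324*6**s*(s + 1)*(2*s - 3) + 9*(s + 1)**2*(2*s - 3) + 18*(s + 1)*(s + 2)*(2*s - 3)*log(2) + 18*(s + 2)*(2*s - 3))/(54*3**s*(s + 1)**2*(s + 2)*(2*s - 3))
  -2 < Re(s) < 3/2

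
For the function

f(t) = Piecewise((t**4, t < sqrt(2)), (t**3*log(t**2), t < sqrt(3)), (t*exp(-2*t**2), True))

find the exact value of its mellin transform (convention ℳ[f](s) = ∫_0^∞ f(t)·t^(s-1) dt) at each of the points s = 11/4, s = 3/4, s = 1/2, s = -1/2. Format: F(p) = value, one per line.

the power substitution comes off first: t**2 on [0, 2); t**(3/2)*log(t) on [2, 3); sqrt(t)*exp(-2*t) on [3, ∞)
back out the shared t-power: t**(3/2) on [0, 2); t*log(t) on [2, 3); exp(-2*t) on [3, ∞)
integrate the 3 segments split at sqrt(2), sqrt(3), then add the results
∫ t**4·t^(s-1) over [0, sqrt(2))
segment sqrt(2) to sqrt(3) holds t**3*log(t**2); add its integral
for t in [sqrt(3), ∞): the term is ∫ t*exp(-2*t**2)·t^(s-1)

F(11/4) = -288*3**(7/8)/529 - 16*2**(7/8)*log(2)/23 + 2**(1/8)*uppergamma(15/8, 6)/8 + 128*2**(7/8)/529 + 32*2**(3/8)/27 + 36*3**(7/8)*log(3)/23
F(3/4) = -32*3**(7/8)/75 - 8*2**(7/8)*log(2)/15 + 2**(1/8)*uppergamma(7/8, 6)/4 + 64*2**(7/8)/225 + 16*2**(3/8)/19 + 4*3**(7/8)*log(3)/5
F(1/2) = -24*3**(3/4)/49 - 4*2**(3/4)*log(2)/7 + 2**(1/4)*uppergamma(3/4, 6)/4 + 16*2**(3/4)/49 + 8*2**(1/4)/9 + 6*3**(3/4)*log(3)/7
F(-1/2) = -24*3**(1/4)/25 - 4*2**(1/4)*log(2)/5 + 2**(3/4)*uppergamma(1/4, 6)/4 + 16*2**(1/4)/25 + 4*2**(3/4)/7 + 6*3**(1/4)*log(3)/5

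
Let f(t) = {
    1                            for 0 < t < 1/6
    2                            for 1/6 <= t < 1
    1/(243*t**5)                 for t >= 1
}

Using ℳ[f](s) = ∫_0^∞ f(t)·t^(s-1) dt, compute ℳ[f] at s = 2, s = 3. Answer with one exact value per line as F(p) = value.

reversing the common scale on t: 1 on [0, 1/4); 2 on [1/4, 3/2); 1/(32*t**5) on [3/2, ∞)
back out the common scale on t: 1 on [0, 1/2); 2 on [1/2, 3); t**(-5) on [3, ∞)
the shared t-power comes off first: t on [0, 1/2); 2*t on [1/2, 3); t**(-4) on [3, ∞)
decompose at 1/6, 1; ℳ[f](s) sums the 3 pieces' integrals
piece [0, 1/6): integrate 1 against the kernel
between 1/6 and 1 the integrand is 2·t^(s-1)
over [1, ∞), the kernel integral of 1/(243*t**5) enters the sum

F(2) = 5759/5832
F(3) = 1297/1944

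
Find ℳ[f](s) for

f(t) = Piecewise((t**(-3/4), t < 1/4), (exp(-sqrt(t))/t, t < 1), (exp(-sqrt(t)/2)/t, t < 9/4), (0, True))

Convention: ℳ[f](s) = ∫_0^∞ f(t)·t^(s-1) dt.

the shared t-power comes off first: t**(1/4) on [0, 1/4); exp(-sqrt(t)) on [1/4, 1); exp(-sqrt(t)/2) on [1, 9/4)
invert the power substitution to get sqrt(t) on [0, 1/2); exp(-t) on [1/2, 1); exp(-t/2) on [1, 3/2)
along the cuts 1/4, 1, ℳ[f](s) splits into 3 integrals
segment 0 to 1/4 holds t**(-3/4); add its integral
between 1/4 and 1 the integrand is exp(-sqrt(t))/t·t^(s-1)
[1, 9/4) adds the kernel integral of exp(-sqrt(t)/2)/t

(16**s*(4*s - 3)*uppergamma(2*s - 2, 1/2) - 16**s*(4*s - 3)*uppergamma(2*s - 2, 3/4) + 4*2**(2*s)*(4*s - 3)*uppergamma(2*s - 2, 1/2) - 4*2**(2*s)*(4*s - 3)*uppergamma(2*s - 2, 1) + 16*sqrt(2))/(2*2**(2*s)*(4*s - 3))
  Re(s) > 3/4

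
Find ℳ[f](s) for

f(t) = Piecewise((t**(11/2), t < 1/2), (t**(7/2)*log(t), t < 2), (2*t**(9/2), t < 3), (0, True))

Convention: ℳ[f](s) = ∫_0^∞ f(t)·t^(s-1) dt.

2**(-s - 7/2)*(-16*2**(2*s + 7)*(s + 7/2)**2*(s + 11/2) + 4*2**(2*s + 7)*(s + 7/2)*(s + 9/2)*(s + 11/2)*log(2) - 4*2**(2*s + 7)*(s + 9/2)*(s + 11/2) + 24*6**(s + 7/2)*(s + 7/2)**2*(s + 11/2) + (s + 7/2)**2*(s + 9/2) + 4*(s + 7/2)*(s + 9/2)*(s + 11/2)*log(2) + (s + 11/2)*(4*s + 18))/(4*(s + 7/2)**2*(s + 9/2)*(s + 11/2))
  Re(s) > -11/2

reversing the shared t-power: t**5 on [0, 1/2); t**3*log(t) on [1/2, 2); 2*t**4 on [2, 3)
invert the shared t-power to get t**3 on [0, 1/2); t*log(t) on [1/2, 2); 2*t**2 on [2, 3)
undo the shared t-power: t**2 on [0, 1/2); log(t) on [1/2, 2); 2*t on [2, 3)
f breaks at 1/2, 2 into 3 integrals to sum
on [0, 1/2) integrate f = t**(11/2) against the kernel
the [1/2, 2) slice contributes ∫ t**(7/2)*log(t)·t^(s-1) dt
on [2, 3): add ∫ 2*t**(9/2)·t^(s-1) dt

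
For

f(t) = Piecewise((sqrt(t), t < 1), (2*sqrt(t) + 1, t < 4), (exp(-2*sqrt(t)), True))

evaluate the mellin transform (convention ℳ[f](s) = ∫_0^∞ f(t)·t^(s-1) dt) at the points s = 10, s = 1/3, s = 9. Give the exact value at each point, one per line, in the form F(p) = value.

F(10) = 7060409/14 + 101342733385781*exp(-4)/8
F(1/3) = -21/5 + 2**(1/3)*uppergamma(2/3, 4) + 39*2**(2/3)/5
F(9) = 2650563/19 + 592647422623*exp(-4)/4

invert the power substitution to get t on [0, 1); 2*t + 1 on [1, 2); exp(-2*t) on [2, ∞)
the 3 pieces separated at 1, 4 each add one integral
the [0, 1) slice contributes ∫ sqrt(t)·t^(s-1) dt
on [1, 4) integrate f = (2*sqrt(t) + 1) against the kernel
between 4 and ∞ the integrand is exp(-2*sqrt(t))·t^(s-1)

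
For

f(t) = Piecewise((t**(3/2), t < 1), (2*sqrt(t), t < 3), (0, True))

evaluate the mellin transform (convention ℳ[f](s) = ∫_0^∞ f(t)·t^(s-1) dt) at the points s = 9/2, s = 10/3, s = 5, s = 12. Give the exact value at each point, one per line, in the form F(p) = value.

treat the 2 regions marked off by 1 separately and sum
∫ t**(3/2)·t^(s-1) over [0, 1)
on [1, 3): add ∫ 2*sqrt(t)·t^(s-1) dt

F(9/2) = 2909/30
F(10/3) = -210/667 + 324*3**(5/6)/23
F(5) = -30/143 + 972*sqrt(3)/11
F(12) = -58/675 + 2125764*sqrt(3)/25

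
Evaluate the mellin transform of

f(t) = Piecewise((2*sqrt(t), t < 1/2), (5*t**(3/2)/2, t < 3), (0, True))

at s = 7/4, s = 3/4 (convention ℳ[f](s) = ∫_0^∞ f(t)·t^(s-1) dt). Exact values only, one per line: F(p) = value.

F(7/4) = 59*2**(3/4)/936 + 270*3**(1/4)/13
F(3/4) = 47*2**(3/4)/180 + 10*3**(1/4)

the 2 pieces separated at 1/2 each add one integral
between 0 and 1/2 the integrand is 2*sqrt(t)·t^(s-1)
segment 1/2 to 3 holds 5*t**(3/2)/2; add its integral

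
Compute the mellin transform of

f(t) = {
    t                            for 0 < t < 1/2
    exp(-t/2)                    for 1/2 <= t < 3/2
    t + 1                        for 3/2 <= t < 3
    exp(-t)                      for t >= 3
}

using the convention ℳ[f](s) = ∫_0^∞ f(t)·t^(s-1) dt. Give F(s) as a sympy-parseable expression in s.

(2*2**s*s*(s + 1)*uppergamma(s, 3) - 5*3**s*s - 2*3**s + 2*4**s*s*(s + 1)*uppergamma(s, 1/4) - 2*4**s*s*(s + 1)*uppergamma(s, 3/4) + 8*6**s*s + 2*6**s + s)/(2*2**s*s*(s + 1))
  Re(s) > -1

linearity at 1/2, 3/2, 3 turns ℳ[f](s) into 4 summed integrals
on [0, 1/2) integrate f = t against the kernel
for t in [1/2, 3/2): the term is ∫ exp(-t/2)·t^(s-1)
piece [3/2, 3): integrate (t + 1) against the kernel
piece [3, ∞): integrate exp(-t) against the kernel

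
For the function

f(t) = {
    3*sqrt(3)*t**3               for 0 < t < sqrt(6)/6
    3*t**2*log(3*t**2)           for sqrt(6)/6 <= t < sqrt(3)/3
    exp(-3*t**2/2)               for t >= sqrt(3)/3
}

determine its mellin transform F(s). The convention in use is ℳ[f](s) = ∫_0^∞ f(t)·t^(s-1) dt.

(sqrt(6)/6)**s*(-8*2**(s/2)*(s + 3) + 2*2**s*(s + 3)*(s**2 + 4*s + 4)*uppergamma(s/2, 1/2) + s*(s + 3)*log(4) + 4*s + 4*(s + 3)*log(2) + sqrt(2)*(s**2 + 4*s + 4) + 12)/(4*(s + 3)*(s**2 + 4*s + 4))
  Re(s) > -3

strip the power substitution: 3*sqrt(3)*t**(3/2) on [0, 1/6); 3*t*log(3*t) on [1/6, 1/3); exp(-3*t/2) on [1/3, ∞)
strip the common scale on t: 2*sqrt(2)*t**(3/2) on [0, 1/4); 2*t*log(2*t) on [1/4, 1/2); exp(-t) on [1/2, ∞)
back out the common scale on t: t**(3/2) on [0, 1/2); t*log(t) on [1/2, 1); exp(-t/2) on [1, ∞)
the 3 pieces separated at sqrt(6)/6, sqrt(3)/3 each add one integral
piece [0, sqrt(6)/6): integrate 3*sqrt(3)*t**3 against the kernel
on [sqrt(6)/6, sqrt(3)/3): add ∫ 3*t**2*log(3*t**2)·t^(s-1) dt
on [sqrt(3)/3, ∞): add ∫ exp(-3*t**2/2)·t^(s-1) dt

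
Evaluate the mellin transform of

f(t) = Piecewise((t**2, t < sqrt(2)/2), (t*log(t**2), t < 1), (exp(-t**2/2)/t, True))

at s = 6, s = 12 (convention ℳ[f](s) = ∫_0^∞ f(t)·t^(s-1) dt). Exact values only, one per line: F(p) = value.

F(6) = -207/6272 + sqrt(2)/392 + sqrt(2)*log(2)/112 + 3*sqrt(2)*sqrt(pi)*erfc(sqrt(2)/2)/2 + 4*exp(-1/2)
F(12) = -3415/302848 + sqrt(2)/10816 + sqrt(2)*log(2)/1664 + 945*sqrt(2)*sqrt(pi)*erfc(sqrt(2)/2)/2 + 1333*exp(-1/2)

undo the shared t-power: t**3 on [0, sqrt(2)/2); t**2*log(t**2) on [sqrt(2)/2, 1); exp(-t**2/2) on [1, ∞)
invert the power substitution to get t**(3/2) on [0, 1/2); t*log(t) on [1/2, 1); exp(-t/2) on [1, ∞)
integrate the 3 segments split at sqrt(2)/2, 1, then add the results
for t in [0, sqrt(2)/2): the term is ∫ t**2·t^(s-1)
segment [sqrt(2)/2, 1) carries t*log(t**2); integrate it
on [1, ∞): add ∫ exp(-t**2/2)/t·t^(s-1) dt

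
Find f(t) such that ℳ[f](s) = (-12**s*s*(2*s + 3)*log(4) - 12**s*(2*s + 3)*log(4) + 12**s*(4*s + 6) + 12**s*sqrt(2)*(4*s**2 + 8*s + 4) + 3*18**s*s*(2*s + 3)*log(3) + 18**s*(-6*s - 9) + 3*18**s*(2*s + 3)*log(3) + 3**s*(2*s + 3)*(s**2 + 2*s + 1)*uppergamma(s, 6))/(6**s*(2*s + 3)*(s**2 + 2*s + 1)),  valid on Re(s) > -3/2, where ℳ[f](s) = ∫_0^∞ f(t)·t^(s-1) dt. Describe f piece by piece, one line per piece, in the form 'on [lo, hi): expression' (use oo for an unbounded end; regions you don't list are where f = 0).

on [0, 2): t**(3/2)
on [2, 3): t*log(t)
on [3, oo): exp(-2*t)

cuts at 2, 3: linearity sums the 3 kernel integrals
segment 0 to 2 holds t**(3/2); add its integral
for t in [2, 3): the term is ∫ t*log(t)·t^(s-1)
∫ over [3, ∞) of exp(-2*t)·t^(s-1) joins the sum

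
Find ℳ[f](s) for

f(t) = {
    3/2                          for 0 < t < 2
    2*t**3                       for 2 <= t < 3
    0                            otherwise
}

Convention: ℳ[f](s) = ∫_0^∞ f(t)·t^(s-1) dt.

split f at 2: ℳ[f](s) collects 2 kernel integrals
∫ over [0, 2) of 3/2·t^(s-1) joins the sum
on [2, 3) integrate f = 2*t**3 against the kernel

(-29*2**s*s + 9*2**s + 108*3**s*s)/(2*s*(s + 3))
  Re(s) > 0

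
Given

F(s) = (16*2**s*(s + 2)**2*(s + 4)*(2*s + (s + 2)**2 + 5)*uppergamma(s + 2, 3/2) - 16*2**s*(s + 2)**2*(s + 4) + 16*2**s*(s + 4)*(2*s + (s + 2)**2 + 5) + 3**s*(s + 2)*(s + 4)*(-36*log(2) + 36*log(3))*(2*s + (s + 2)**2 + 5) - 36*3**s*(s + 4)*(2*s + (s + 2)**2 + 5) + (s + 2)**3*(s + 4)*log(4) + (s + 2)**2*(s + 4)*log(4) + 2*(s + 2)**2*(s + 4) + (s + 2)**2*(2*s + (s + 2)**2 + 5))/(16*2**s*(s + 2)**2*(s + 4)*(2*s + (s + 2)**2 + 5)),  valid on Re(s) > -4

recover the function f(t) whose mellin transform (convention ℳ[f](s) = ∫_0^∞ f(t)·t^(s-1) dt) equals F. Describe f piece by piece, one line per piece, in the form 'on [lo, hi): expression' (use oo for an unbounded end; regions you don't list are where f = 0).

peel off the shared t-power: t**2 on [0, 1/2); t*log(t) on [1/2, 1); log(t) on [1, 3/2); …
breakpoints 1/2, 1, 3/2: one integral from each of the 4 segments
segment 0 to 1/2 holds t**4; add its integral
between 1/2 and 1 the integrand is t**3*log(t)·t^(s-1)
segment [1, 3/2) carries t**2*log(t); integrate it
[3/2, ∞) adds the kernel integral of t**2*exp(-t)

on [0, 1/2): t**4
on [1/2, 1): t**3*log(t)
on [1, 3/2): t**2*log(t)
on [3/2, oo): t**2*exp(-t)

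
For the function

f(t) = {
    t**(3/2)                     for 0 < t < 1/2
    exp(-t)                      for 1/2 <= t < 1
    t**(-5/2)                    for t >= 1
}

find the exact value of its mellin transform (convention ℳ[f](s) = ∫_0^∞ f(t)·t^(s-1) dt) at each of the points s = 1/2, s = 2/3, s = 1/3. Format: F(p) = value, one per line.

F(1/2) = -sqrt(pi)*erfc(1) + sqrt(pi)*erfc(sqrt(2)/2) + 5/8
F(2/3) = -uppergamma(2/3, 1) + 3*2**(5/6)/52 + 6/11 + uppergamma(2/3, 1/2)
F(1/3) = -uppergamma(1/3, 1) + 3*2**(1/6)/22 + 6/13 + uppergamma(1/3, 1/2)

the 3 pieces separated at 1/2, 1 each add one integral
[0, 1/2) adds the kernel integral of t**(3/2)
segment 1/2 to 1 holds exp(-t); add its integral
for t in [1, ∞): the term is ∫ t**(-5/2)·t^(s-1)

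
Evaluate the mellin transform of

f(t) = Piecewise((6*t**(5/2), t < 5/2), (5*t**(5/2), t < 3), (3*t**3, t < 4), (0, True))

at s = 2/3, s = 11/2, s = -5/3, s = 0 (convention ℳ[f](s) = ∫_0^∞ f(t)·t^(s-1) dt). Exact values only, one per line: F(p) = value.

f breaks at 5/2, 3 into 3 integrals to sum
segment 0 to 5/2 holds 6*t**(5/2); add its integral
over [5/2, 3), the kernel integral of 5*t**(5/2) enters the sum
on [3, 4) integrate f = 3*t**3 against the kernel

F(2/3) = -243*3**(2/3)/11 + 375*2**(5/6)*5**(1/6)/152 + 810*3**(1/6)/19 + 1152*2**(1/3)/11
F(11/2) = 1760020721/34816 - 39366*sqrt(3)/17
F(-5/3) = -27*3**(1/3)/4 + 3*2**(1/6)*5**(5/6)/5 + 9*2**(2/3) + 6*3**(5/6)
F(0) = 5*sqrt(10)/4 + 18*sqrt(3) + 37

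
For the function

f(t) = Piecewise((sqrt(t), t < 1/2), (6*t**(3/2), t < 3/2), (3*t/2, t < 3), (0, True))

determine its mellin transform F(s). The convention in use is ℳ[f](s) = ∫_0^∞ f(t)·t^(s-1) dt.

decompose at 1/2, 3/2; ℳ[f](s) sums the 3 pieces' integrals
segment 0 to 1/2 holds sqrt(t); add its integral
over [1/2, 3/2), the kernel integral of 6*t**(3/2) enters the sum
over [3/2, 3), the kernel integral of 3*t/2 enters the sum

(2**(5/2 - s)*3**(s + 5/2)*(s + 1)*(2*s + 1) - 3*2**(5/2 - s)*(s + 1)*(2*s + 1) + 2**(5/2 - s)*(s + 1)*(2*s + 3) + 2*3**(s + 2)*(2*s + 1)*(2*s + 3) - 3**(s + 2)*(2*s + 1)*(2*s + 3)/2**s)/(4*(s + 1)*(2*s + 1)*(2*s + 3))
  Re(s) > -1/2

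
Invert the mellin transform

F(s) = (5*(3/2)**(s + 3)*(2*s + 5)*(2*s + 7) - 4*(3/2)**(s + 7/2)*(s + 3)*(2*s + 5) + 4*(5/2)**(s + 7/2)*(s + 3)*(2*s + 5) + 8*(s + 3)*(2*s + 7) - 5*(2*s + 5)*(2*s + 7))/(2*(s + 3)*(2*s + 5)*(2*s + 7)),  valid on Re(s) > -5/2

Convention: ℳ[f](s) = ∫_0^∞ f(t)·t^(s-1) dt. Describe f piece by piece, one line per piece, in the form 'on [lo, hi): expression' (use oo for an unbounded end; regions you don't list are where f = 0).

treat the 3 regions marked off by 1, 3/2 separately and sum
∫ 2*t**(5/2)·t^(s-1) over [0, 1)
on [1, 3/2) integrate f = 5*t**3/2 against the kernel
for t in [3/2, 5/2): the term is ∫ t**(7/2)·t^(s-1)

on [0, 1): 2*t**(5/2)
on [1, 3/2): 5*t**3/2
on [3/2, 5/2): t**(7/2)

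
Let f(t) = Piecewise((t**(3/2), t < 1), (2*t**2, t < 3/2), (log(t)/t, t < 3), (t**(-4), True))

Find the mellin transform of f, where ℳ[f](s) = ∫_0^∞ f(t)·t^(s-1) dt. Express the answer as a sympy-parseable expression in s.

along the cuts 1, 3/2, 3, ℳ[f](s) splits into 4 integrals
segment [0, 1) carries t**(3/2); integrate it
segment [1, 3/2) carries 2*t**2; integrate it
for t in [3/2, 3): the term is ∫ log(t)/t·t^(s-1)
[3, ∞) adds the kernel integral of t**(-4)

(324*2**s*(s - 4)*(s + 2)*(s**2 - 2*s + 1) - 324*2**s*(s - 4)*(2*s + 3)*(s**2 - 2*s + 1) - 108*3**s*s*(s - 4)*(s + 2)*(2*s + 3)*log(3) + 108*3**s*s*(s - 4)*(s + 2)*(2*s + 3)*log(2) - 108*3**s*(s - 4)*(s + 2)*(2*s + 3)*log(2) + 108*3**s*(s - 4)*(s + 2)*(2*s + 3) + 108*3**s*(s - 4)*(s + 2)*(2*s + 3)*log(3) + 729*3**s*(s - 4)*(2*s + 3)*(s**2 - 2*s + 1) + 54*6**s*s*(s - 4)*(s + 2)*(2*s + 3)*log(3) - 54*6**s*(s - 4)*(s + 2)*(2*s + 3)*log(3) - 54*6**s*(s - 4)*(s + 2)*(2*s + 3) - 2*6**s*(s + 2)*(2*s + 3)*(s**2 - 2*s + 1))/(162*2**s*(s - 4)*(s + 2)*(2*s + 3)*(s**2 - 2*s + 1))
  -3/2 < Re(s) < 4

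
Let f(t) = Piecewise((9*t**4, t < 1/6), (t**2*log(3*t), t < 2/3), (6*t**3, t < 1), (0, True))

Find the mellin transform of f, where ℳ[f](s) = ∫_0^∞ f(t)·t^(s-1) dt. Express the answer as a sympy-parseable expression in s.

(-256*2**(2*s)*(s + 2)**2*(s + 4) + 64*2**(2*s)*(s + 2)*(s + 3)*(s + 4)*log(2) - 64*2**(2*s)*(s + 3)*(s + 4) + 864*6**s*(s + 2)**2*(s + 4) + (s + 2)**2*(s + 3) + 4*(s + 2)*(s + 3)*(s + 4)*log(2) + 4*(s + 3)*(s + 4))/(144*6**s*(s + 2)**2*(s + 3)*(s + 4))
  Re(s) > -4

remove the shared t-power first: 9*t**2 on [0, 1/6); log(3*t) on [1/6, 2/3); 6*t on [2/3, 1)
undo the common scale on t: t**2 on [0, 1/2); log(t) on [1/2, 2); 2*t on [2, 3)
along the cuts 1/6, 2/3, ℳ[f](s) splits into 3 integrals
∫ over [0, 1/6) of 9*t**4·t^(s-1) joins the sum
the [1/6, 2/3) slice contributes ∫ t**2*log(3*t)·t^(s-1) dt
segment 2/3 to 1 holds 6*t**3; add its integral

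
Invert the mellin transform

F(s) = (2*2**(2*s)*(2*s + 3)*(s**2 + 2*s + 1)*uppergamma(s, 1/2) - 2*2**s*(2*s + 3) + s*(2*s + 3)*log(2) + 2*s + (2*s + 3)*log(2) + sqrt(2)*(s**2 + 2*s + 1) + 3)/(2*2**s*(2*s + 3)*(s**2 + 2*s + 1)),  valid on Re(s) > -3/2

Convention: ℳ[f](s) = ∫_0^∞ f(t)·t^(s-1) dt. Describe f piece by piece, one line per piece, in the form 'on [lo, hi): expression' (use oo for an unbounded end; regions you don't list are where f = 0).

cuts at 1/2, 1: linearity sums the 3 kernel integrals
[0, 1/2) adds the kernel integral of t**(3/2)
on [1/2, 1) integrate f = t*log(t) against the kernel
∫ exp(-t/2)·t^(s-1) over [1, ∞)

on [0, 1/2): t**(3/2)
on [1/2, 1): t*log(t)
on [1, oo): exp(-t/2)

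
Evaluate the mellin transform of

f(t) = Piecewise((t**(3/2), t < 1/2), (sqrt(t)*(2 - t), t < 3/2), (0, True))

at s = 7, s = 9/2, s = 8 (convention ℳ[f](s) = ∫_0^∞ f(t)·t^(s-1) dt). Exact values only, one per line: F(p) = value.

the shared t-power comes off first: t on [0, 1/2); 2 - t on [1/2, 3/2)
slice at 1/2, transform all 2 pieces, and sum them
∫ t**(3/2)·t^(s-1) over [0, 1/2)
over [1/2, 3/2), the kernel integral of sqrt(t)*(2 - t) enters the sum

F(7) = sqrt(2)*(-38 + 50301*sqrt(3))/65280
F(9/2) = 2173/1920
F(8) = -21*sqrt(2)/82688 + 164025*sqrt(6)/165376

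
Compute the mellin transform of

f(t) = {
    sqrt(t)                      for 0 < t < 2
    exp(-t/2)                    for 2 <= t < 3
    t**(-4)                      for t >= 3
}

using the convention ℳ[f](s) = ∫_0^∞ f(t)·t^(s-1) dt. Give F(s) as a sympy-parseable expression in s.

(2**s*(s - 4)*(2*s + 1)*uppergamma(s, 1) - 2**s*(s - 4)*(2*s + 1)*uppergamma(s, 3/2) + 2*2**(s + 1/2)*(s - 4) - 3**s*(2*s + 1)/81)/((s - 4)*(2*s + 1))
  -1/2 < Re(s) < 4

f breaks at 2, 3 into 3 integrals to sum
on [0, 2) integrate f = sqrt(t) against the kernel
piece [2, 3): integrate exp(-t/2) against the kernel
∫ over [3, ∞) of t**(-4)·t^(s-1) joins the sum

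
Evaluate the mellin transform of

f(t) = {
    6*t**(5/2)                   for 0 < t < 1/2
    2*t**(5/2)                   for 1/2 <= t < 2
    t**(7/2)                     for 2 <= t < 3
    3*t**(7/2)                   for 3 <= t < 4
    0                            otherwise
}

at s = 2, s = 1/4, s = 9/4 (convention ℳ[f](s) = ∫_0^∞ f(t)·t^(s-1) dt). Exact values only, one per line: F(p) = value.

F(2) = -972*sqrt(3)/11 + 523*sqrt(2)/396 + 12288/11
F(1/4) = -72*3**(3/4)/5 + 2*2**(1/4)/11 + 128*2**(3/4)/165 + 512*sqrt(2)/5
F(9/4) = -1944*3**(3/4)/23 + 2**(1/4)/38 + 512*2**(3/4)/437 + 24576*sqrt(2)/23

f breaks at 1/2, 2, 3 into 4 integrals to sum
piece [0, 1/2): integrate 6*t**(5/2) against the kernel
for t in [1/2, 2): the term is ∫ 2*t**(5/2)·t^(s-1)
the [2, 3) slice contributes ∫ t**(7/2)·t^(s-1) dt
∫ over [3, 4) of 3*t**(7/2)·t^(s-1) joins the sum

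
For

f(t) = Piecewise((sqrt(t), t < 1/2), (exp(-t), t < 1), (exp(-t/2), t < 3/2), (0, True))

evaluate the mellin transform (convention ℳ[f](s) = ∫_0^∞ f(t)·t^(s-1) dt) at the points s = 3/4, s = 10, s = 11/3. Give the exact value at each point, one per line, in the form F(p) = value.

along the cuts 1/2, 1, ℳ[f](s) splits into 3 integrals
the [0, 1/2) slice contributes ∫ sqrt(t)·t^(s-1) dt
on [1/2, 1) integrate f = exp(-t) against the kernel
between 1 and 3/2 the integrand is exp(-t/2)·t^(s-1)

F(3/4) = -2**(3/4)*uppergamma(3/4, 3/4) - uppergamma(3/4, 1) + 2**(3/4)/5 + uppergamma(3/4, 1/2) + 2**(3/4)*uppergamma(3/4, 1/2)
F(10) = -201383466759*exp(-3/4)/256 - 986410*exp(-1) + sqrt(2)/21504 + 313981529075*exp(-1/2)/512
F(11/3) = -8*2**(2/3)*uppergamma(11/3, 3/4) - uppergamma(11/3, 1) + 3*2**(5/6)/400 + uppergamma(11/3, 1/2) + 8*2**(2/3)*uppergamma(11/3, 1/2)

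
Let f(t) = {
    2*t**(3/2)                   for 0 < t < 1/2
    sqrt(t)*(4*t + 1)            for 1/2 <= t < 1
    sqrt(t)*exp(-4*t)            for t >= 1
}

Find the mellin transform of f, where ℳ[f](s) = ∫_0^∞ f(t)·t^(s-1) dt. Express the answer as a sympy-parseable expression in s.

8**(-s - 1/2)*(2**(s + 1/2)*(s + 1/2)*(s + 3/2)*uppergamma(s + 1/2, 4) - 2*4**(s + 1/2)*(s + 1/2) - 4**(s + 1/2) + 5*8**(s + 1/2)*(s + 1/2) + 8**(s + 1/2))/((s + 1/2)*(s + 3/2))
  Re(s) > -3/2

undo the shared t-power: 2*t on [0, 1/2); 4*t + 1 on [1/2, 1); exp(-4*t) on [1, ∞)
undo the common scale on t: t on [0, 1); 2*t + 1 on [1, 2); exp(-2*t) on [2, ∞)
f breaks at 1/2, 1 into 3 integrals to sum
on [0, 1/2) integrate f = 2*t**(3/2) against the kernel
the [1/2, 1) slice contributes ∫ sqrt(t)*(4*t + 1)·t^(s-1) dt
the [1, ∞) slice contributes ∫ sqrt(t)*exp(-4*t)·t^(s-1) dt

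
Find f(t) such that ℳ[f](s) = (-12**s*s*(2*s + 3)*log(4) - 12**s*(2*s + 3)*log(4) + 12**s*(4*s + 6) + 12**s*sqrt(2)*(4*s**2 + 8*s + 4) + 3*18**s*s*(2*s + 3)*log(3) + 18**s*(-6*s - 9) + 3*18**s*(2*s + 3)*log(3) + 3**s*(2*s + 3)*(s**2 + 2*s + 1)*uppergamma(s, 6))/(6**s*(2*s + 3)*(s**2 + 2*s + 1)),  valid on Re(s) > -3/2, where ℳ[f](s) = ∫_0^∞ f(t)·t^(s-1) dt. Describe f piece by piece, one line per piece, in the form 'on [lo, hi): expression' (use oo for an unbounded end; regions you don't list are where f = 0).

the 3 pieces separated at 2, 3 each add one integral
between 0 and 2 the integrand is t**(3/2)·t^(s-1)
over [2, 3), the kernel integral of t*log(t) enters the sum
on [3, ∞): add ∫ exp(-2*t)·t^(s-1) dt

on [0, 2): t**(3/2)
on [2, 3): t*log(t)
on [3, oo): exp(-2*t)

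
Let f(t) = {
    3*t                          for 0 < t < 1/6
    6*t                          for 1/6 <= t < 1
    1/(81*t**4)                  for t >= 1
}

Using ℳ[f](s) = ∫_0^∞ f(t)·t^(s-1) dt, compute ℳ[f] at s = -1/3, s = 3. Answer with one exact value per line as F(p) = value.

the common scale on t comes off first: t on [0, 1/2); 2*t on [1/2, 3); t**(-4) on [3, ∞)
integrate the 3 segments split at 1/6, 1, then add the results
on [0, 1/6) integrate f = 3*t against the kernel
segment 1/6 to 1 holds 6*t; add its integral
on [1, ∞) integrate f = 1/(81*t**4) against the kernel

F(-1/3) = 3160/351 - 3*6**(1/3)/4
F(3) = 7837/5184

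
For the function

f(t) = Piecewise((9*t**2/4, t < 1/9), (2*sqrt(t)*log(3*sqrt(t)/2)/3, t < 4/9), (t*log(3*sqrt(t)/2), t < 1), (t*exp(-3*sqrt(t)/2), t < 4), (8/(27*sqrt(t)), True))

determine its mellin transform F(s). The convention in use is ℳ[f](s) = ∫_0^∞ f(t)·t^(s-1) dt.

(96*2**(2*s)*(s + 1)**2*(s + 2)*(2*s - 1)*(4*s - 4*(s + 1)**2 + 3)*uppergamma(2*s + 2, 3/2) - 96*2**(2*s)*(s + 1)**2*(s + 2)*(2*s - 1)*(4*s - 4*(s + 1)**2 + 3)*uppergamma(2*s + 2, 3) + 96*2**(2*s)*(s + 1)**2*(s + 2)*(2*s - 1) + 24*2**(2*s)*(s + 2)*(2*s - 1)*(4*s - 4*(s + 1)**2 + 3) + 3**(2*s)*(s + 1)*(s + 2)*(2*s - 1)*(-108*log(2) + 108*log(3))*(4*s - 4*(s + 1)**2 + 3) - 54*3**(2*s)*(s + 2)*(2*s - 1)*(4*s - 4*(s + 1)**2 + 3) - 32*6**(2*s)*(s + 1)**2*(s + 2)*(4*s - 4*(s + 1)**2 + 3) - 96*(s + 1)**3*(s + 2)*(2*s - 1)*log(2) - 48*(s + 1)**2*(s + 2)*(2*s - 1) + 48*(s + 1)**2*(s + 2)*(2*s - 1)*log(2) + 3*(s + 1)**2*(2*s - 1)*(4*s - 4*(s + 1)**2 + 3))/(108*3**(2*s)*(s + 1)**2*(s + 2)*(2*s - 1)*(4*s - 4*(s + 1)**2 + 3))
  -2 < Re(s) < 1/2

peel off the shared t-power: 9*t/4 on [0, 1/9); 2*log(3*sqrt(t)/2)/(3*sqrt(t)) on [1/9, 4/9); log(3*sqrt(t)/2) on [4/9, 1); …
back out the power substitution: 9*t**2/4 on [0, 1/3); 2*log(3*t/2)/(3*t) on [1/3, 2/3); log(3*t/2) on [2/3, 1); …
strip the common scale on t: t**2 on [0, 1/2); log(t)/t on [1/2, 1); log(t) on [1, 3/2); …
breakpoints 1/9, 4/9, 1, 4: one integral from each of the 5 segments
on [0, 1/9) integrate f = 9*t**2/4 against the kernel
∫ over [1/9, 4/9) of 2*sqrt(t)*log(3*sqrt(t)/2)/3·t^(s-1) joins the sum
the [4/9, 1) slice contributes ∫ t*log(3*sqrt(t)/2)·t^(s-1) dt
∫ t*exp(-3*sqrt(t)/2)·t^(s-1) over [1, 4)
∫ over [4, ∞) of 8/(27*sqrt(t))·t^(s-1) joins the sum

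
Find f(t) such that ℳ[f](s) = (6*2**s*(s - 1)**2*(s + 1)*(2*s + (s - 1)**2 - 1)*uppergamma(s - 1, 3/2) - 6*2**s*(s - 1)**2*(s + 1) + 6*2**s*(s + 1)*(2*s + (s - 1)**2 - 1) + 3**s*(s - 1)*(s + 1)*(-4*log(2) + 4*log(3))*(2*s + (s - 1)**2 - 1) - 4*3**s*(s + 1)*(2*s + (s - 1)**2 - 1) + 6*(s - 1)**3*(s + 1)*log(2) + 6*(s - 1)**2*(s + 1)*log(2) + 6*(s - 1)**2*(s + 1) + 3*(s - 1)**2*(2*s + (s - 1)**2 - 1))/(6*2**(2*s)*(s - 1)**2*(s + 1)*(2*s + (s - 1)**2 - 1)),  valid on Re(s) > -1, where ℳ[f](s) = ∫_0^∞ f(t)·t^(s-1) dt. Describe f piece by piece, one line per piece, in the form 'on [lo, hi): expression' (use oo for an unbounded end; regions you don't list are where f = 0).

invert the common scale on t to get t on [0, 1/2); log(t) on [1/2, 1); log(t)/t on [1, 3/2); …
the shared t-power comes off first: t**2 on [0, 1/2); t*log(t) on [1/2, 1); log(t) on [1, 3/2); …
integrate the 4 segments split at 1/4, 1/2, 3/4, then add the results
segment 0 to 1/4 holds 2*t; add its integral
on [1/4, 1/2): add ∫ log(2*t)·t^(s-1) dt
segment [1/2, 3/4) carries log(2*t)/(2*t); integrate it
segment [3/4, ∞) carries exp(-2*t)/(2*t); integrate it

on [0, 1/4): 2*t
on [1/4, 1/2): log(2*t)
on [1/2, 3/4): log(2*t)/(2*t)
on [3/4, oo): exp(-2*t)/(2*t)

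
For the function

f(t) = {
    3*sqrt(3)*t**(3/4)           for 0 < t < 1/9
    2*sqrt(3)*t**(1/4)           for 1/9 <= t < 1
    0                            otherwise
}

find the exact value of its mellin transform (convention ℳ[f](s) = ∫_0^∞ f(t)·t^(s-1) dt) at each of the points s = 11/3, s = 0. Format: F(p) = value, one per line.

reversing the power substitution: 3*sqrt(3)*t**(3/2) on [0, 1/3); 2*sqrt(3)*sqrt(t) on [1/3, 1)
the common scale on t comes off first: t**(3/2) on [0, 1); 2*sqrt(t) on [1, 3)
integrate the 2 segments split at 1/9, then add the results
piece [0, 1/9): integrate 3*sqrt(3)*t**(3/4) against the kernel
piece [1/9, 1): integrate 2*sqrt(3)*t**(1/4) against the kernel

F(11/3) = -236*3**(2/3)/5447817 + 24*sqrt(3)/47
F(0) = -20/3 + 8*sqrt(3)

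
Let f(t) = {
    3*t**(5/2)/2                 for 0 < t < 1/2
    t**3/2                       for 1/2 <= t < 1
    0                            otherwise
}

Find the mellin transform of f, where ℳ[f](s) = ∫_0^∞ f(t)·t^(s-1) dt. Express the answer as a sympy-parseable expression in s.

cuts at 1/2: linearity sums the 2 kernel integrals
∫ 3*t**(5/2)/2·t^(s-1) over [0, 1/2)
on [1/2, 1) integrate f = t**3/2 against the kernel

(6*2**(1/2 - s)*(s + 3) + 16*s + 40 - (2*s + 5)/2**s)/(16*(s + 3)*(2*s + 5))
  Re(s) > -5/2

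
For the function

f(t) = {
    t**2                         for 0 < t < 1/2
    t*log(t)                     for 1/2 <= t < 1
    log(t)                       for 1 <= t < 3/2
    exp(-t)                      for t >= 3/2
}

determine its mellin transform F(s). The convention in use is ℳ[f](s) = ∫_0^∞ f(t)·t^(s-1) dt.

(4*2**s*s**2*(s + 2)*(s**2 + 2*s + 1)*uppergamma(s, 3/2) - 4*2**s*s**2*(s + 2) + 4*2**s*(s + 2)*(s**2 + 2*s + 1) + 3**s*s*(s + 2)*(-4*log(2) + 4*log(3))*(s**2 + 2*s + 1) - 4*3**s*(s + 2)*(s**2 + 2*s + 1) + s**3*(s + 2)*log(4) + s**2*(s + 2)*log(4) + 2*s**2*(s + 2) + s**2*(s**2 + 2*s + 1))/(4*2**s*s**2*(s + 2)*(s**2 + 2*s + 1))
  Re(s) > -2

slice at 1/2, 1, 3/2, transform all 4 pieces, and sum them
on [0, 1/2): add ∫ t**2·t^(s-1) dt
∫ t*log(t)·t^(s-1) over [1/2, 1)
on [1, 3/2) integrate f = log(t) against the kernel
for t in [3/2, ∞): the term is ∫ exp(-t)·t^(s-1)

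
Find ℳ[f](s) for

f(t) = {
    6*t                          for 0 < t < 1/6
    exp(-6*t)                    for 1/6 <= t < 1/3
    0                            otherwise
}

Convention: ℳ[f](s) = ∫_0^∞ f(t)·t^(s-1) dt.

((s + 1)*uppergamma(s, 1) - (s + 1)*uppergamma(s, 2) + 1)/(6**s*(s + 1))
  Re(s) > -1

invert the common scale on t to get 3*t on [0, 1/3); exp(-3*t) on [1/3, 2/3)
the common scale on t comes off first: t on [0, 1); exp(-t) on [1, 2)
summing 2 kernel integrals split by 1/6 yields ℳ[f](s)
segment [0, 1/6) carries 6*t; integrate it
the [1/6, 1/3) slice contributes ∫ exp(-6*t)·t^(s-1) dt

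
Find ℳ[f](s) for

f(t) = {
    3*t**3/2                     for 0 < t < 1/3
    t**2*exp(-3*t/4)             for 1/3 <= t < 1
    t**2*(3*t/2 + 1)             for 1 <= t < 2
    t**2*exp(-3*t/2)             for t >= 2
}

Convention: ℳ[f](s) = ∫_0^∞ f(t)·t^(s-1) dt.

reversing the shared t-power: 3*t/2 on [0, 1/3); exp(-3*t/4) on [1/3, 1); 3*t/2 + 1 on [1, 2); …
remove the common scale on t first: t on [0, 1/2); exp(-t/2) on [1/2, 3/2); t + 1 on [3/2, 3); …
integrate the 4 segments split at 1/3, 1, 2, then add the results
on [0, 1/3): add ∫ 3*t**3/2·t^(s-1) dt
over [1/3, 1), the kernel integral of t**2*exp(-3*t/4) enters the sum
[1, 2) adds the kernel integral of t**2*(3*t/2 + 1)
segment 2 to ∞ holds t**2*exp(-3*t/2); add its integral

(32*2**(2*s)*(s + 2)*(s + 3)*uppergamma(s + 2, 1/4) - 32*2**(2*s)*(s + 2)*(s + 3)*uppergamma(s + 2, 3/4) + 8*2**s*(s + 2)*(s + 3)*uppergamma(s + 2, 3) - 45*3**s*(s + 2) - 18*3**s + 288*6**s*(s + 2) + 72*6**s + s + 2)/(18*3**s*(s + 2)*(s + 3))
  Re(s) > -3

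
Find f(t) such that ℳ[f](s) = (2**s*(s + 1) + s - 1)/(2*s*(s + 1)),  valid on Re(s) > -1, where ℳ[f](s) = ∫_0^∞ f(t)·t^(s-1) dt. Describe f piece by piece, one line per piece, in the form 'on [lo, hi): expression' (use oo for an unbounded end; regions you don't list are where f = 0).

cuts at 1: linearity sums the 2 kernel integrals
[0, 1) adds the kernel integral of t
over [1, 2), the kernel integral of 1/2 enters the sum

on [0, 1): t
on [1, 2): 1/2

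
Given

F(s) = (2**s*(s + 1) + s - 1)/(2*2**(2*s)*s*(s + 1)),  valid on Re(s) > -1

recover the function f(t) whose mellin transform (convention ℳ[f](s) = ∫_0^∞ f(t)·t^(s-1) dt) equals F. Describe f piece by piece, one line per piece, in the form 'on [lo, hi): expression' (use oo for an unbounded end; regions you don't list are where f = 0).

on [0, 1/4): 4*t
on [1/4, 1/2): 1/2

the common scale on t comes off first: 2*t on [0, 1/2); 1/2 on [1/2, 1)
reversing the common scale on t: t on [0, 1); 1/2 on [1, 2)
slice at 1/4, transform all 2 pieces, and sum them
on [0, 1/4): add ∫ 4*t·t^(s-1) dt
∫ over [1/4, 1/2) of 1/2·t^(s-1) joins the sum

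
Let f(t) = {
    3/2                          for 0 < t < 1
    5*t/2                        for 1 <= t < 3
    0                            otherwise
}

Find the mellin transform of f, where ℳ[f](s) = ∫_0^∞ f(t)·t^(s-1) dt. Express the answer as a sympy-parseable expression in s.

(15*3**s*s - 2*s + 3)/(2*s*(s + 1))
  Re(s) > 0

breakpoints 1: one integral from each of the 2 segments
on [0, 1) integrate f = 3/2 against the kernel
[1, 3) adds the kernel integral of 5*t/2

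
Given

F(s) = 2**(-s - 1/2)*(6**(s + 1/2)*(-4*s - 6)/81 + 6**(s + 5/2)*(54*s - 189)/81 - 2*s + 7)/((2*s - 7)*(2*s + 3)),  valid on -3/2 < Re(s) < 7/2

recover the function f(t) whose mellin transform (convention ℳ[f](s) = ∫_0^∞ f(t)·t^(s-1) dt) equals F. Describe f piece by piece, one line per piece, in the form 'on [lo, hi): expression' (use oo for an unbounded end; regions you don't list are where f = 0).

undo the power substitution: t**3 on [0, sqrt(2)/2); 2*t**3 on [sqrt(2)/2, sqrt(3)); t**(-7) on [sqrt(3), ∞)
the shared t-power comes off first: t**2 on [0, sqrt(2)/2); 2*t**2 on [sqrt(2)/2, sqrt(3)); t**(-8) on [sqrt(3), ∞)
peel off the power substitution: t on [0, 1/2); 2*t on [1/2, 3); t**(-4) on [3, ∞)
cuts at 1/2, 3: linearity sums the 3 kernel integrals
on [0, 1/2) integrate f = t**(3/2) against the kernel
on [1/2, 3): add ∫ 2*t**(3/2)·t^(s-1) dt
[3, ∞) adds the kernel integral of t**(-7/2)

on [0, 1/2): t**(3/2)
on [1/2, 3): 2*t**(3/2)
on [3, oo): t**(-7/2)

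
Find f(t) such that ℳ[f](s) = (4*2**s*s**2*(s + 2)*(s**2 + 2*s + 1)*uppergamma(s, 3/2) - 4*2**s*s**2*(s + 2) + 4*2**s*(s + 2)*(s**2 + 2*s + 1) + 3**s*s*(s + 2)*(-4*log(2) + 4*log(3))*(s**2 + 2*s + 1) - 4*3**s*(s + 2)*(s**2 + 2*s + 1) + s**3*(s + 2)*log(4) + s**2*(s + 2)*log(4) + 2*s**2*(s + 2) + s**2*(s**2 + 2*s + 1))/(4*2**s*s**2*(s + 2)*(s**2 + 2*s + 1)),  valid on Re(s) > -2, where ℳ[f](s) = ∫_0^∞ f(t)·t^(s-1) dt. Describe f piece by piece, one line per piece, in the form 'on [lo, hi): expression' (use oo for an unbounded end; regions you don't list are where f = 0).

treat the 4 regions marked off by 1/2, 1, 3/2 separately and sum
on [0, 1/2) integrate f = t**2 against the kernel
piece [1/2, 1): integrate t*log(t) against the kernel
over [1, 3/2), the kernel integral of log(t) enters the sum
for t in [3/2, ∞): the term is ∫ exp(-t)·t^(s-1)

on [0, 1/2): t**2
on [1/2, 1): t*log(t)
on [1, 3/2): log(t)
on [3/2, oo): exp(-t)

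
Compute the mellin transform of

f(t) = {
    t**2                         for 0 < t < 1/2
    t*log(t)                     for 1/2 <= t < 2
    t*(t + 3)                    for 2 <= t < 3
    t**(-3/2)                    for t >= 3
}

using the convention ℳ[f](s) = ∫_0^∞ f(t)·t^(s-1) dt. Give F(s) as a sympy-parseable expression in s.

(360*2**(2*s)*(3 - 2*s)*(s + 1)**2 + 72*2**(2*s)*(s + 1)*(s + 2)*(2*s - 3)*log(2) - 216*2**(2*s)*(s + 1)*(2*s - 3) - 72*2**(2*s)*(s + 2)*(2*s - 3) - 8*sqrt(3)*6**s*(s + 1)**2*(s + 2) + 648*6**s*(s + 1)**2*(2*s - 3) + 324*6**s*(s + 1)*(2*s - 3) + 9*(s + 1)**2*(2*s - 3) + 18*(s + 1)*(s + 2)*(2*s - 3)*log(2) + 18*(s + 2)*(2*s - 3))/(36*2**s*(s + 1)**2*(s + 2)*(2*s - 3))
  -2 < Re(s) < 3/2

undo the shared t-power: t on [0, 1/2); log(t) on [1/2, 2); t + 3 on [2, 3); …
linearity at 1/2, 2, 3 turns ℳ[f](s) into 4 summed integrals
on [0, 1/2) integrate f = t**2 against the kernel
∫ over [1/2, 2) of t*log(t)·t^(s-1) joins the sum
on [2, 3) integrate f = t*(t + 3) against the kernel
segment [3, ∞) carries t**(-3/2); integrate it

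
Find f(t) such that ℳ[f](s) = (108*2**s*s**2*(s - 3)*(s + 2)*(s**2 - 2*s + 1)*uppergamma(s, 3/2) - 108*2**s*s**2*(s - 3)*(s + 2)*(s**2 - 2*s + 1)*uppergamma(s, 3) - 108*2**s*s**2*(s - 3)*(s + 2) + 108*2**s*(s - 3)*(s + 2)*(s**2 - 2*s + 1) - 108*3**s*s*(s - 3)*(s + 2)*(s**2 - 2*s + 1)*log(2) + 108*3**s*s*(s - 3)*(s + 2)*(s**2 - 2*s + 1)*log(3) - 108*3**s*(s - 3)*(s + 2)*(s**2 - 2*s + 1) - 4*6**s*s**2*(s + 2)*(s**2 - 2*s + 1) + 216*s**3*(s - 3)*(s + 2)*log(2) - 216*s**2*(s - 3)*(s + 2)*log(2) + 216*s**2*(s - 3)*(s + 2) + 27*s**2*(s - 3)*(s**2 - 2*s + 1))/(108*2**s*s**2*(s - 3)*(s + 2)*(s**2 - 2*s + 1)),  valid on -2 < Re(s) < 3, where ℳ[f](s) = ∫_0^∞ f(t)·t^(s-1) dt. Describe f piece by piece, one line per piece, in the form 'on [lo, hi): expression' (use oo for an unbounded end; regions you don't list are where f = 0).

cuts at 1/2, 1, 3/2, 3: linearity sums the 5 kernel integrals
for t in [0, 1/2): the term is ∫ t**2·t^(s-1)
the [1/2, 1) slice contributes ∫ log(t)/t·t^(s-1) dt
between 1 and 3/2 the integrand is log(t)·t^(s-1)
[3/2, 3) adds the kernel integral of exp(-t)
segment [3, ∞) carries t**(-3); integrate it

on [0, 1/2): t**2
on [1/2, 1): log(t)/t
on [1, 3/2): log(t)
on [3/2, 3): exp(-t)
on [3, oo): t**(-3)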